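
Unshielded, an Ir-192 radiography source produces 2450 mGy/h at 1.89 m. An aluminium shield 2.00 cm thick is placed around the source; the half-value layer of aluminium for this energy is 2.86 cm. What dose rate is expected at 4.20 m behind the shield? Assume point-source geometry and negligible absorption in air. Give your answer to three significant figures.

306 mGy/h

Distance alone: 2450 × (1.89/4.20)² = 2450 × 0.2025 = 496.1 mGy/h.
Shield: 2.00/2.86 = 0.6993 half-value layers → attenuation 2^(−0.6993) = 0.6159.
Combined: 496.1 × 0.6159 = 305.5 mGy/h.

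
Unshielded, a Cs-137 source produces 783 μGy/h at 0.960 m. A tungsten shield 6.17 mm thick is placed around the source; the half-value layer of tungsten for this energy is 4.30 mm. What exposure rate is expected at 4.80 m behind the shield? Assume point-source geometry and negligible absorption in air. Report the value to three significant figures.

11.6 μGy/h

Distance alone: (0.960/4.80)² = 0.04000, so 783 × 0.04000 = 31.32 μGy/h.
Shield: 6.17/4.30 = 1.435 half-value layers → attenuation 2^(−1.435) = 0.3698.
Combined: 31.32 × 0.3698 = 11.58 μGy/h.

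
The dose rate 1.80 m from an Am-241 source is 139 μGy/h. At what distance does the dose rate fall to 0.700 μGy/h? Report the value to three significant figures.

Applying the 1/r² law, d₂ = d₁·√(I₁/I₂).
I₁/I₂ = 139/0.700 = 198.6, so d₂ = 1.80 × √198.6 = 25.37 m.

25.4 m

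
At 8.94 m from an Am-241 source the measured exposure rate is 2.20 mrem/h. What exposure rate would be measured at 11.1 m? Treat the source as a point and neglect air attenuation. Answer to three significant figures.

Using I₁d₁² = I₂d₂², scaling from 8.94 m to 11.1 m:
(8.94/11.1)² = 0.6487, so 2.20 × 0.6487 = 1.427 mrem/h.

1.43 mrem/h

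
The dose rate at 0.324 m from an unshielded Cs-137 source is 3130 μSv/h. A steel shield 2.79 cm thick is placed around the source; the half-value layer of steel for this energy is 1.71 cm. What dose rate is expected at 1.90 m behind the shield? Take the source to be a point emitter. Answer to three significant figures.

Distance alone: (0.324/1.90)² = 0.02908, so 3130 × 0.02908 = 91.02 μSv/h.
Shield: 2.79/1.71 = 1.632 half-value layers → attenuation 2^(−1.632) = 0.3226.
Combined: 91.02 × 0.3226 = 29.36 μSv/h.

29.4 μSv/h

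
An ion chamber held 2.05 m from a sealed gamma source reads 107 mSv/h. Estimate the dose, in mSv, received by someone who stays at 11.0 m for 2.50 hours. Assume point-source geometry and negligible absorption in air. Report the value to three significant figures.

Since intensity falls as 1/r², rate at 11.0 m:
(2.05/11.0)² = 0.03473, so 107 × 0.03473 = 3.716 mSv/h.
Dose = rate × time = 3.716 mSv/h × 2.500 h = 9.290 mSv.

9.29 mSv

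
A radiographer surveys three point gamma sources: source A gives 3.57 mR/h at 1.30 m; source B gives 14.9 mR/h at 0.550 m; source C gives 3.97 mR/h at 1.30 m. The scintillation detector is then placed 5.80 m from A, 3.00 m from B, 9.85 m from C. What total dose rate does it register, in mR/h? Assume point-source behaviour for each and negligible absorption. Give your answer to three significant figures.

By superposition, sum each source's inverse-square contribution:
A: 3.57 × (1.30/5.80)² = 0.1793 mR/h
B: 14.9 × (0.550/3.00)² = 0.5008 mR/h
C: 3.97 × (1.30/9.85)² = 0.06915 mR/h
Total = 0.1793 + 0.5008 + 0.06915 = 0.7492 mR/h.

0.749 mR/h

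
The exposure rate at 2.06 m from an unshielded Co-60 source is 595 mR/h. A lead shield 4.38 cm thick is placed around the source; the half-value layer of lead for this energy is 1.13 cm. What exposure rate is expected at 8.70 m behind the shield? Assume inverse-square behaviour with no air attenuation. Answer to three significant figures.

2.27 mR/h

Distance alone: 595 × (2.06/8.70)² = 595 × 0.05607 = 33.36 mR/h.
Shield: 4.38/1.13 = 3.876 half-value layers → attenuation 2^(−3.876) = 0.06811.
Combined: 33.36 × 0.06811 = 2.272 mR/h.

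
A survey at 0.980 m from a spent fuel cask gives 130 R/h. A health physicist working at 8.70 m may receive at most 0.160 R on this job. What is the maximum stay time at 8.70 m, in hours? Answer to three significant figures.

Using I₁d₁² = I₂d₂², rate at 8.70 m:
(0.980/8.70)² = 0.01269, so 130 × 0.01269 = 1.650 R/h.
Stay time = 0.160 R ÷ 1.650 R/h = 0.09697 h.

0.0970 h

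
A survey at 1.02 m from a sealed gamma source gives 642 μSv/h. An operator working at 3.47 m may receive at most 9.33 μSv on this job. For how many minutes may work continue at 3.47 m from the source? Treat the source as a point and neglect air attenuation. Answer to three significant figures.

By the inverse-square law, rate at 3.47 m:
(1.02/3.47)² = 0.08641, so 642 × 0.08641 = 55.48 μSv/h.
Stay time = 9.33 μSv ÷ 55.48 μSv/h = 0.1682 h = 10.09 min.

10.1 min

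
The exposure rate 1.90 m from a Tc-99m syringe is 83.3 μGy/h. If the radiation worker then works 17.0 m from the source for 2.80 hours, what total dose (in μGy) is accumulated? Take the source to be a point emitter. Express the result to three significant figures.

Using I₁d₁² = I₂d₂², rate at 17.0 m:
(1.90/17.0)² = 0.01249, so 83.3 × 0.01249 = 1.040 μGy/h.
Dose = rate × time = 1.040 μGy/h × 2.800 h = 2.912 μGy.

2.91 μGy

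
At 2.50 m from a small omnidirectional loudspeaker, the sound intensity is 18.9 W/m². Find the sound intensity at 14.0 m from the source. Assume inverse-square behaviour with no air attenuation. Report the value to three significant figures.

0.603 W/m²

Since intensity falls as 1/r², the rate at 14.0 m is
18.9 × (2.50/14.0)² = 18.9 × 0.03189 = 0.6027 W/m².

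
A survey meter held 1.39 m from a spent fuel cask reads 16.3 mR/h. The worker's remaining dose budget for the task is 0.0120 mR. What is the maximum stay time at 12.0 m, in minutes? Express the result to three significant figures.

Using I₁d₁² = I₂d₂², rate at 12.0 m:
16.3 × (1.39/12.0)² = 16.3 × 0.01342 = 0.2187 mR/h.
Stay time = 0.0120 mR ÷ 0.2187 mR/h = 0.05487 h = 3.292 min.

3.29 min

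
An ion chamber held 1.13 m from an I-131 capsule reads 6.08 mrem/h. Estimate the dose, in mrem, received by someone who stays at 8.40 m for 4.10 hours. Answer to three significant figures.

0.451 mrem

Intensity scales as (d₁/d₂)², so rate at 8.40 m:
(1.13/8.40)² = 0.01810, so 6.08 × 0.01810 = 0.1100 mrem/h.
Dose = rate × time = 0.1100 mrem/h × 4.100 h = 0.4510 mrem.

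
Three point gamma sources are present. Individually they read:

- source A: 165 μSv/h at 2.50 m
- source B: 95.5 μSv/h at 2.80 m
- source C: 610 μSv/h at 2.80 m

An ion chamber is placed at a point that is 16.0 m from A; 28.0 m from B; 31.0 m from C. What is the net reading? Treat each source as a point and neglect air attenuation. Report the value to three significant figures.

Each source contributes Iᵢ·(dᵢ/rᵢ)²; contributions add.
A: 165 × (2.50/16.0)² = 4.028 μSv/h
B: 95.5 × (2.80/28.0)² = 0.9550 μSv/h
C: 610 × (2.80/31.0)² = 4.976 μSv/h
Total = 4.028 + 0.9550 + 4.976 = 9.959 μSv/h.

9.96 μSv/h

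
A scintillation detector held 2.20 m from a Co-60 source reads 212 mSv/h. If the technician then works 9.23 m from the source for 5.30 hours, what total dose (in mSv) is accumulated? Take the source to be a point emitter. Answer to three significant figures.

63.8 mSv

Intensity scales as (d₁/d₂)², so rate at 9.23 m:
(2.20/9.23)² = 0.05681, so 212 × 0.05681 = 12.04 mSv/h.
Dose = rate × time = 12.04 mSv/h × 5.300 h = 63.81 mSv.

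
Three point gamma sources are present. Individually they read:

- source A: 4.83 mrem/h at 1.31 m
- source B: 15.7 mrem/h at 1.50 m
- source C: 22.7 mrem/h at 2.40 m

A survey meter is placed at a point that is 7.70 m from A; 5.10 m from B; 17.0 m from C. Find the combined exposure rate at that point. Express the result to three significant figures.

1.95 mrem/h

Each source contributes Iᵢ·(dᵢ/rᵢ)²; contributions add.
A: 4.83 × (1.31/7.70)² = 0.1398 mrem/h
B: 15.7 × (1.50/5.10)² = 1.358 mrem/h
C: 22.7 × (2.40/17.0)² = 0.4524 mrem/h
Total = 0.1398 + 1.358 + 0.4524 = 1.950 mrem/h.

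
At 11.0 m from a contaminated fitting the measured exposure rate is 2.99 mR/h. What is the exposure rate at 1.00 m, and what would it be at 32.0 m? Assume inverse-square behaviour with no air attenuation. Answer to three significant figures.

Since intensity falls as 1/r²,
At 1.00 m: 2.99 × (11.0/1.00)² = 2.99 × 121.0 = 361.8 mR/h
At 32.0 m: (1.00/32.0)² = 0.0009766, so 361.8 × 0.0009766 = 0.3533 mR/h.

362 mR/h; 0.353 mR/h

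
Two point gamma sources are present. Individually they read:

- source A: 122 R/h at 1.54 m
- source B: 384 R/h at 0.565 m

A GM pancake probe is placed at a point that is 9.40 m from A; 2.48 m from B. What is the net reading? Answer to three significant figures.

23.2 R/h

By superposition, sum each source's inverse-square contribution:
A: 122 × (1.54/9.40)² = 3.275 R/h
B: 384 × (0.565/2.48)² = 19.93 R/h
Total = 3.275 + 19.93 = 23.20 R/h.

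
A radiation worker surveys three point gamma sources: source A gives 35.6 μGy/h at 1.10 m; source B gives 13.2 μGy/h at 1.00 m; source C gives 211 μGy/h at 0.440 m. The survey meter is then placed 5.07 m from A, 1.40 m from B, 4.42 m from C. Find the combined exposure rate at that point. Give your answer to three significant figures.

10.5 μGy/h

By superposition, sum each source's inverse-square contribution:
A: 35.6 × (1.10/5.07)² = 1.676 μGy/h
B: 13.2 × (1.00/1.40)² = 6.735 μGy/h
C: 211 × (0.440/4.42)² = 2.091 μGy/h
Total = 1.676 + 6.735 + 2.091 = 10.50 μGy/h.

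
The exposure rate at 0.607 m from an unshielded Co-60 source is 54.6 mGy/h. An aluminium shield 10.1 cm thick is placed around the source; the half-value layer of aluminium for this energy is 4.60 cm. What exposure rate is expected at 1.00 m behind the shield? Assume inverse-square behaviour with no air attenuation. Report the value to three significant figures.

Distance alone: 54.6 × (0.607/1.00)² = 54.6 × 0.3684 = 20.11 mGy/h.
Shield: 10.1/4.60 = 2.196 half-value layers → attenuation 2^(−2.196) = 0.2182.
Combined: 20.11 × 0.2182 = 4.388 mGy/h.

4.39 mGy/h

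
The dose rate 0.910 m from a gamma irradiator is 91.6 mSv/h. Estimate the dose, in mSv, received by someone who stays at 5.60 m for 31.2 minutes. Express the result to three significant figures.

1.26 mSv

Intensity scales as (d₁/d₂)², so rate at 5.60 m:
91.6 × (0.910/5.60)² = 91.6 × 0.02641 = 2.419 mSv/h.
Dose = rate × time = 2.419 mSv/h × 0.5200 h = 1.258 mSv.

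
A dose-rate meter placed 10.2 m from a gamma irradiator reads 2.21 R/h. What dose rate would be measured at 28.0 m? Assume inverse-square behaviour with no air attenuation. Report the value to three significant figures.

0.293 R/h

Since intensity falls as 1/r², scaling from 10.2 m to 28.0 m:
(10.2/28.0)² = 0.1327, so 2.21 × 0.1327 = 0.2933 R/h.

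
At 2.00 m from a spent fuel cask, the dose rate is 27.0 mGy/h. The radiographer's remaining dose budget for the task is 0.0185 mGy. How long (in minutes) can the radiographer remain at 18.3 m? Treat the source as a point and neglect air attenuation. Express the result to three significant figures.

Since intensity falls as 1/r², rate at 18.3 m:
(2.00/18.3)² = 0.01194, so 27.0 × 0.01194 = 0.3224 mGy/h.
Stay time = 0.0185 mGy ÷ 0.3224 mGy/h = 0.05738 h = 3.443 min.

3.44 min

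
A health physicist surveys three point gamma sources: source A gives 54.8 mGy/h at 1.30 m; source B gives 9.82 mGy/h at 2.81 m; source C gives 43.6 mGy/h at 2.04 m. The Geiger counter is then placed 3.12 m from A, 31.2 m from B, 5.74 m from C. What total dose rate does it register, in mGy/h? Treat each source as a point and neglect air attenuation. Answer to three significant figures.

15.1 mGy/h

Each source contributes Iᵢ·(dᵢ/rᵢ)²; contributions add.
A: 54.8 × (1.30/3.12)² = 9.514 mGy/h
B: 9.82 × (2.81/31.2)² = 0.07966 mGy/h
C: 43.6 × (2.04/5.74)² = 5.507 mGy/h
Total = 9.514 + 0.07966 + 5.507 = 15.10 mGy/h.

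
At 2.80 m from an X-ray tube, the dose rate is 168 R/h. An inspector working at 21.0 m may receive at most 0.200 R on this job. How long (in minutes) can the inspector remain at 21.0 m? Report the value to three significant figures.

4.02 min

Using I₁d₁² = I₂d₂², rate at 21.0 m:
(2.80/21.0)² = 0.01778, so 168 × 0.01778 = 2.987 R/h.
Stay time = 0.200 R ÷ 2.987 R/h = 0.06696 h = 4.018 min.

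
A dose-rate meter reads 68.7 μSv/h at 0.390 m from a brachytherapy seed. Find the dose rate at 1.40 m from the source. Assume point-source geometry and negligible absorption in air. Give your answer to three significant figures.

5.33 μSv/h

Using I₁d₁² = I₂d₂², the rate at 1.40 m is
(0.390/1.40)² = 0.07760, so 68.7 × 0.07760 = 5.331 μSv/h.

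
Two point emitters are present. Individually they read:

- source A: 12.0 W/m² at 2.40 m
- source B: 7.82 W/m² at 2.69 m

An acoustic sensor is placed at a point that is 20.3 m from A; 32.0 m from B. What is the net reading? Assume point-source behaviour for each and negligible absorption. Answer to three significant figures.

0.223 W/m²

By superposition, sum each source's inverse-square contribution:
A: 12.0 × (2.40/20.3)² = 0.1677 W/m²
B: 7.82 × (2.69/32.0)² = 0.05526 W/m²
Total = 0.1677 + 0.05526 = 0.2230 W/m².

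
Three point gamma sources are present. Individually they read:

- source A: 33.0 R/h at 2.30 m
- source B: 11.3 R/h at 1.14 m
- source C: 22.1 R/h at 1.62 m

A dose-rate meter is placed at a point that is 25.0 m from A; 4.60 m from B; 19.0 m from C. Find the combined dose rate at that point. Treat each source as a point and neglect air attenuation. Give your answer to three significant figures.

By superposition, sum each source's inverse-square contribution:
A: 33.0 × (2.30/25.0)² = 0.2793 R/h
B: 11.3 × (1.14/4.60)² = 0.6940 R/h
C: 22.1 × (1.62/19.0)² = 0.1607 R/h
Total = 0.2793 + 0.6940 + 0.1607 = 1.134 R/h.

1.13 R/h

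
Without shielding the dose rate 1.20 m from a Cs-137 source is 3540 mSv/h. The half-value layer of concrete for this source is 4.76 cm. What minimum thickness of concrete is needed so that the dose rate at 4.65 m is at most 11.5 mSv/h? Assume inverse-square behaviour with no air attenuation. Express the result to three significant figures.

At 4.65 m, distance alone gives 3540 × (1.20/4.65)² = 3540 × 0.06660 = 235.8 mSv/h.
Further attenuation needed: 235.8/11.5 = 20.50.
n = log₂(20.50) = 4.358 half-value layers.
Thickness = 4.358 × 4.76 cm = 20.74 cm.

20.7 cm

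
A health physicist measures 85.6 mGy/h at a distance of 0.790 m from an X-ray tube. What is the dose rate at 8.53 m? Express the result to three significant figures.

Applying the 1/r² law, the rate at 8.53 m is
85.6 × (0.790/8.53)² = 85.6 × 0.008577 = 0.7342 mGy/h.

0.734 mGy/h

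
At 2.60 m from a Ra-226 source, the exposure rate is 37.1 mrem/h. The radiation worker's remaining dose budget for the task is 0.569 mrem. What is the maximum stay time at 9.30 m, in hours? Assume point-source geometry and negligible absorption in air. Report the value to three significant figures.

0.196 h

Since intensity falls as 1/r², rate at 9.30 m:
(2.60/9.30)² = 0.07816, so 37.1 × 0.07816 = 2.900 mrem/h.
Stay time = 0.569 mrem ÷ 2.900 mrem/h = 0.1962 h.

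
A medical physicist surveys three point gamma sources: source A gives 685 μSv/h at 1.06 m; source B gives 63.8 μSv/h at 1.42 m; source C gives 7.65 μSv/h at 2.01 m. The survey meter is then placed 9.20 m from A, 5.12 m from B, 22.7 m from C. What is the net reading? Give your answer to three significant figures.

Each source contributes Iᵢ·(dᵢ/rᵢ)²; contributions add.
A: 685 × (1.06/9.20)² = 9.093 μSv/h
B: 63.8 × (1.42/5.12)² = 4.907 μSv/h
C: 7.65 × (2.01/22.7)² = 0.05998 μSv/h
Total = 9.093 + 4.907 + 0.05998 = 14.06 μSv/h.

14.1 μSv/h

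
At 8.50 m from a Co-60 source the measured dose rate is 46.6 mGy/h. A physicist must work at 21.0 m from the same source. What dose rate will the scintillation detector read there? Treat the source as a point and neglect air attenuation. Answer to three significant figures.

Using I₁d₁² = I₂d₂², scaling from 8.50 m to 21.0 m:
46.6 × (8.50/21.0)² = 46.6 × 0.1638 = 7.633 mGy/h.

7.63 mGy/h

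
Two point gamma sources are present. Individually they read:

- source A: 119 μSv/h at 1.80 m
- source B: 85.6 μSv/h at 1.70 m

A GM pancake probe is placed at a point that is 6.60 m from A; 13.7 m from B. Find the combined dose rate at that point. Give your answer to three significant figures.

By superposition, sum each source's inverse-square contribution:
A: 119 × (1.80/6.60)² = 8.851 μSv/h
B: 85.6 × (1.70/13.7)² = 1.318 μSv/h
Total = 8.851 + 1.318 = 10.17 μSv/h.

10.2 μSv/h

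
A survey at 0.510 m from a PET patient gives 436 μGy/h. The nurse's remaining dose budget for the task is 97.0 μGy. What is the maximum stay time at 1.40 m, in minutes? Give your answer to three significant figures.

Using I₁d₁² = I₂d₂², rate at 1.40 m:
(0.510/1.40)² = 0.1327, so 436 × 0.1327 = 57.86 μGy/h.
Stay time = 97.0 μGy ÷ 57.86 μGy/h = 1.676 h = 100.6 min.

101 min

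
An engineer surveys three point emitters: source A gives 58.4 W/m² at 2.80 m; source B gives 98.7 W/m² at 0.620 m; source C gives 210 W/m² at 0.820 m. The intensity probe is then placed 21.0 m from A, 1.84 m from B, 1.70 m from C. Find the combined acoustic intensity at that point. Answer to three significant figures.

61.1 W/m²

By superposition, sum each source's inverse-square contribution:
A: 58.4 × (2.80/21.0)² = 1.038 W/m²
B: 98.7 × (0.620/1.84)² = 11.21 W/m²
C: 210 × (0.820/1.70)² = 48.86 W/m²
Total = 1.038 + 11.21 + 48.86 = 61.11 W/m².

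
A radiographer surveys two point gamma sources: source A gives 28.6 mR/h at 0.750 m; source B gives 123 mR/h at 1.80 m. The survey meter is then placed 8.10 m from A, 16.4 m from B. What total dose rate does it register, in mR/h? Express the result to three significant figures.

Each source contributes Iᵢ·(dᵢ/rᵢ)²; contributions add.
A: 28.6 × (0.750/8.10)² = 0.2452 mR/h
B: 123 × (1.80/16.4)² = 1.482 mR/h
Total = 0.2452 + 1.482 = 1.727 mR/h.

1.73 mR/h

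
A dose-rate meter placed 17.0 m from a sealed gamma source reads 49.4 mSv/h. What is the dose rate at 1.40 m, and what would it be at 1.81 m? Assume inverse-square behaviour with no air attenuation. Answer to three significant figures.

Intensity scales as (d₁/d₂)², so
At 1.40 m: 49.4 × (17.0/1.40)² = 49.4 × 147.4 = 7282 mSv/h
At 1.81 m: (1.40/1.81)² = 0.5983, so 7282 × 0.5983 = 4357 mSv/h.

7280 mSv/h; 4360 mSv/h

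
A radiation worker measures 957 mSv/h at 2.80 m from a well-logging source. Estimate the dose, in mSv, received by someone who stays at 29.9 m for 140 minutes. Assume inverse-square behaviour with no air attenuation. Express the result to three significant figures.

Using I₁d₁² = I₂d₂², rate at 29.9 m:
(2.80/29.9)² = 0.008769, so 957 × 0.008769 = 8.392 mSv/h.
Dose = rate × time = 8.392 mSv/h × 2.333 h = 19.58 mSv.

19.6 mSv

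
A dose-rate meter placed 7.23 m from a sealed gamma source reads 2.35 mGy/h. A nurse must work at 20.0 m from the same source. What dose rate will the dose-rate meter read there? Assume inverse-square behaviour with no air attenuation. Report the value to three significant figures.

Using I₁d₁² = I₂d₂², scaling from 7.23 m to 20.0 m:
(7.23/20.0)² = 0.1307, so 2.35 × 0.1307 = 0.3071 mGy/h.

0.307 mGy/h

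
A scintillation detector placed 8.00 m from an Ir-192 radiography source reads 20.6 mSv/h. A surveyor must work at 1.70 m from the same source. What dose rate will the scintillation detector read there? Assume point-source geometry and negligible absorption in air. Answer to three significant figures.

Since intensity falls as 1/r², scaling from 8.00 m to 1.70 m:
20.6 × (8.00/1.70)² = 20.6 × 22.15 = 456.3 mSv/h.

456 mSv/h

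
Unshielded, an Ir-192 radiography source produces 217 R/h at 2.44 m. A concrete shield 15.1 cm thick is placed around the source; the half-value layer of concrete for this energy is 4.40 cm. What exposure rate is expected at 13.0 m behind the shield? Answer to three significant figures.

0.708 R/h

Distance alone: (2.44/13.0)² = 0.03523, so 217 × 0.03523 = 7.645 R/h.
Shield: 15.1/4.40 = 3.432 half-value layers → attenuation 2^(−3.432) = 0.09265.
Combined: 7.645 × 0.09265 = 0.7083 R/h.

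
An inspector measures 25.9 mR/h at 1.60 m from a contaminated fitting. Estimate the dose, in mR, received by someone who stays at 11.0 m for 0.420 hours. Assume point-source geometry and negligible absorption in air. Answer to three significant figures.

0.230 mR

Since intensity falls as 1/r², rate at 11.0 m:
(1.60/11.0)² = 0.02116, so 25.9 × 0.02116 = 0.5480 mR/h.
Dose = rate × time = 0.5480 mR/h × 0.4200 h = 0.2302 mR.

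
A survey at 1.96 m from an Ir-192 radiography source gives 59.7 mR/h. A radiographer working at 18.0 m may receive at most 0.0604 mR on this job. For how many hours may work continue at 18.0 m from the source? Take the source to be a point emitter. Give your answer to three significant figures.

Intensity scales as (d₁/d₂)², so rate at 18.0 m:
(1.96/18.0)² = 0.01186, so 59.7 × 0.01186 = 0.7080 mR/h.
Stay time = 0.0604 mR ÷ 0.7080 mR/h = 0.08531 h.

0.0853 h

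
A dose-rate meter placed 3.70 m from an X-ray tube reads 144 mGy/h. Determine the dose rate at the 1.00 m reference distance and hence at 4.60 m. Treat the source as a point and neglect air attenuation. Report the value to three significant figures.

Applying the 1/r² law,
At 1.00 m: 144 × (3.70/1.00)² = 144 × 13.69 = 1971 mGy/h
At 4.60 m: 1971 × (1.00/4.60)² = 1971 × 0.04726 = 93.15 mGy/h.

1970 mGy/h; 93.2 mGy/h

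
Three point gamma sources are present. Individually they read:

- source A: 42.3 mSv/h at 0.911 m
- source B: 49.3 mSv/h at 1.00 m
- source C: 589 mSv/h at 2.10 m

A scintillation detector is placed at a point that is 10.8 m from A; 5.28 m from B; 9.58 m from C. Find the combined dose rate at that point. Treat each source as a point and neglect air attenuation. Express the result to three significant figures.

30.4 mSv/h

By superposition, sum each source's inverse-square contribution:
A: 42.3 × (0.911/10.8)² = 0.3010 mSv/h
B: 49.3 × (1.00/5.28)² = 1.768 mSv/h
C: 589 × (2.10/9.58)² = 28.30 mSv/h
Total = 0.3010 + 1.768 + 28.30 = 30.37 mSv/h.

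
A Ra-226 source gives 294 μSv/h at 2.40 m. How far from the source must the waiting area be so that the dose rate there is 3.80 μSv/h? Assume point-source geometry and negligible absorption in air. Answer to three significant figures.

21.1 m

Applying the 1/r² law, d₂ = d₁·√(I₁/I₂).
I₁/I₂ = 294/3.80 = 77.37, so d₂ = 2.40 × √77.37 = 21.11 m.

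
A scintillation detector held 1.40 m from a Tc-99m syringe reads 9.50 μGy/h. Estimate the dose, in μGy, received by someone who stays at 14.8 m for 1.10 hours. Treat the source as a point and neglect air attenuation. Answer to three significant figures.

Intensity scales as (d₁/d₂)², so rate at 14.8 m:
(1.40/14.8)² = 0.008948, so 9.50 × 0.008948 = 0.08501 μGy/h.
Dose = rate × time = 0.08501 μGy/h × 1.100 h = 0.09351 μGy.

0.0935 μGy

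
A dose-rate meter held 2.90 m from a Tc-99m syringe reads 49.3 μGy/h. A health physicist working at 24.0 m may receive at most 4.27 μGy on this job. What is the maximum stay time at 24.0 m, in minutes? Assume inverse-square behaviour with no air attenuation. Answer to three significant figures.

Applying the 1/r² law, rate at 24.0 m:
(2.90/24.0)² = 0.01460, so 49.3 × 0.01460 = 0.7198 μGy/h.
Stay time = 4.27 μGy ÷ 0.7198 μGy/h = 5.932 h = 355.9 min.

356 min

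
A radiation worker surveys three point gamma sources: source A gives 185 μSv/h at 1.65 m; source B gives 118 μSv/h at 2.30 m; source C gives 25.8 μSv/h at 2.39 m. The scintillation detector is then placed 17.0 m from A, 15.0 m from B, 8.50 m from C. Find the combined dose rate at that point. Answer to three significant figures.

By superposition, sum each source's inverse-square contribution:
A: 185 × (1.65/17.0)² = 1.743 μSv/h
B: 118 × (2.30/15.0)² = 2.774 μSv/h
C: 25.8 × (2.39/8.50)² = 2.040 μSv/h
Total = 1.743 + 2.774 + 2.040 = 6.557 μSv/h.

6.56 μSv/h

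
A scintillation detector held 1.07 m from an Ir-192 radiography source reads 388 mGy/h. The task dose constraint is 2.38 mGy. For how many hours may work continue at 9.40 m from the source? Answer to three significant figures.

0.473 h

By the inverse-square law, rate at 9.40 m:
388 × (1.07/9.40)² = 388 × 0.01296 = 5.028 mGy/h.
Stay time = 2.38 mGy ÷ 5.028 mGy/h = 0.4733 h.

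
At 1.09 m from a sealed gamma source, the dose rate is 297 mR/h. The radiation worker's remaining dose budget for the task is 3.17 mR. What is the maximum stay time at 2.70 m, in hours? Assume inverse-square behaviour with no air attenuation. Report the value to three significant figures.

Applying the 1/r² law, rate at 2.70 m:
297 × (1.09/2.70)² = 297 × 0.1630 = 48.41 mR/h.
Stay time = 3.17 mR ÷ 48.41 mR/h = 0.06548 h.

0.0655 h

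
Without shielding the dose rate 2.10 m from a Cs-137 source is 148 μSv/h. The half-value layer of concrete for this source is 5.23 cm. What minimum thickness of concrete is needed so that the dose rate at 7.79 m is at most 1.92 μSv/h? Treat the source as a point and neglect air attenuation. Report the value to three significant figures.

At 7.79 m, distance alone gives 148 × (2.10/7.79)² = 148 × 0.07267 = 10.76 μSv/h.
Further attenuation needed: 10.76/1.92 = 5.604.
n = log₂(5.604) = 2.486 half-value layers.
Thickness = 2.486 × 5.23 cm = 13.00 cm.

13.0 cm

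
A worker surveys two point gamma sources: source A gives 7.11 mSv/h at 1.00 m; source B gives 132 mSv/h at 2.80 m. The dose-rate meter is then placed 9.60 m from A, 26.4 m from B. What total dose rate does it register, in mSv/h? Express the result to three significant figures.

Each source contributes Iᵢ·(dᵢ/rᵢ)²; contributions add.
A: 7.11 × (1.00/9.60)² = 0.07715 mSv/h
B: 132 × (2.80/26.4)² = 1.485 mSv/h
Total = 0.07715 + 1.485 = 1.562 mSv/h.

1.56 mSv/h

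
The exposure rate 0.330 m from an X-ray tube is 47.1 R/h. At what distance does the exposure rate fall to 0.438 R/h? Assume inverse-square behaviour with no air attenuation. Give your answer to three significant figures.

3.42 m

Applying the 1/r² law, d₂ = d₁·√(I₁/I₂).
I₁/I₂ = 47.1/0.438 = 107.5, so d₂ = 0.330 × √107.5 = 3.422 m.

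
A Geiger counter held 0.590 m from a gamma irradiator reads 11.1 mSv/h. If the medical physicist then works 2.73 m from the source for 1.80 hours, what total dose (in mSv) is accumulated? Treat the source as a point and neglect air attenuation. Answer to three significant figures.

Since intensity falls as 1/r², rate at 2.73 m:
11.1 × (0.590/2.73)² = 11.1 × 0.04671 = 0.5185 mSv/h.
Dose = rate × time = 0.5185 mSv/h × 1.800 h = 0.9333 mSv.

0.933 mSv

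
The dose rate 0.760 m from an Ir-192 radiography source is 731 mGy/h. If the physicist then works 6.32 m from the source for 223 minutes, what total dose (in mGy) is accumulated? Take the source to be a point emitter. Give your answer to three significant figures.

39.3 mGy

Since intensity falls as 1/r², rate at 6.32 m:
(0.760/6.32)² = 0.01446, so 731 × 0.01446 = 10.57 mGy/h.
Dose = rate × time = 10.57 mGy/h × 3.717 h = 39.29 mGy.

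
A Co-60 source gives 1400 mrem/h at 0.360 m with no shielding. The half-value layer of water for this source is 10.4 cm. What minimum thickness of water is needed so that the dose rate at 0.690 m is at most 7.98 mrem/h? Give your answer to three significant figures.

58.0 cm

At 0.690 m, distance alone gives 1400 × (0.360/0.690)² = 1400 × 0.2722 = 381.1 mrem/h.
Further attenuation needed: 381.1/7.98 = 47.76.
n = log₂(47.76) = 5.578 half-value layers.
Thickness = 5.578 × 10.4 cm = 58.01 cm.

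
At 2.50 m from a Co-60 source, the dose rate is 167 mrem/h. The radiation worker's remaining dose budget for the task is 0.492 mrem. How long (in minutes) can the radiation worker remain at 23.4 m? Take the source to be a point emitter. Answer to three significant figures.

15.5 min

By the inverse-square law, rate at 23.4 m:
167 × (2.50/23.4)² = 167 × 0.01141 = 1.905 mrem/h.
Stay time = 0.492 mrem ÷ 1.905 mrem/h = 0.2583 h = 15.50 min.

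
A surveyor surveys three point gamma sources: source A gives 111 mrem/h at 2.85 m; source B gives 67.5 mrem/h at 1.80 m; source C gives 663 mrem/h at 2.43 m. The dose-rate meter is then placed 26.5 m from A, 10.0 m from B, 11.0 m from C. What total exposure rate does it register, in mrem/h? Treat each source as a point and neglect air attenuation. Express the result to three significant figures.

By superposition, sum each source's inverse-square contribution:
A: 111 × (2.85/26.5)² = 1.284 mrem/h
B: 67.5 × (1.80/10.0)² = 2.187 mrem/h
C: 663 × (2.43/11.0)² = 32.35 mrem/h
Total = 1.284 + 2.187 + 32.35 = 35.82 mrem/h.

35.8 mrem/h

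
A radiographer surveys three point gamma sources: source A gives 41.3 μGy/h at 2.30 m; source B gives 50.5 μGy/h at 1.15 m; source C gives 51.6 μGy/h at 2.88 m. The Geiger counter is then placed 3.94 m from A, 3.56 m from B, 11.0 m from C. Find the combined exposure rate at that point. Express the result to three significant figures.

22.9 μGy/h

By superposition, sum each source's inverse-square contribution:
A: 41.3 × (2.30/3.94)² = 14.07 μGy/h
B: 50.5 × (1.15/3.56)² = 5.270 μGy/h
C: 51.6 × (2.88/11.0)² = 3.537 μGy/h
Total = 14.07 + 5.270 + 3.537 = 22.88 μGy/h.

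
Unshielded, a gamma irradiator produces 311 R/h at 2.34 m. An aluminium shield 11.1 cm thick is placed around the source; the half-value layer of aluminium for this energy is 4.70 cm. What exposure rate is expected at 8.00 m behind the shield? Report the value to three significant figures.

5.18 R/h

Distance alone: 311 × (2.34/8.00)² = 311 × 0.08556 = 26.61 R/h.
Shield: 11.1/4.70 = 2.362 half-value layers → attenuation 2^(−2.362) = 0.1945.
Combined: 26.61 × 0.1945 = 5.176 R/h.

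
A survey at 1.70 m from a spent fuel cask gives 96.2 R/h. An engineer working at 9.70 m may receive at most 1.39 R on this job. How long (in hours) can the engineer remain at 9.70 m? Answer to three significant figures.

0.470 h

Using I₁d₁² = I₂d₂², rate at 9.70 m:
(1.70/9.70)² = 0.03072, so 96.2 × 0.03072 = 2.955 R/h.
Stay time = 1.39 R ÷ 2.955 R/h = 0.4704 h.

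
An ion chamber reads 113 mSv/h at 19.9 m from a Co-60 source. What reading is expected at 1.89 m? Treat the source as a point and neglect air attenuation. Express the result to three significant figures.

Since intensity falls as 1/r², the rate at 1.89 m is
(19.9/1.89)² = 110.9, so 113 × 110.9 = 12530 mSv/h.

12500 mSv/h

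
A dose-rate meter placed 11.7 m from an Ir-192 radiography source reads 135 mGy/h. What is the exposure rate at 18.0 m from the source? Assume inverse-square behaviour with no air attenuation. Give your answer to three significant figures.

57.0 mGy/h

Applying the 1/r² law, scaling from 11.7 m to 18.0 m:
135 × (11.7/18.0)² = 135 × 0.4225 = 57.04 mGy/h.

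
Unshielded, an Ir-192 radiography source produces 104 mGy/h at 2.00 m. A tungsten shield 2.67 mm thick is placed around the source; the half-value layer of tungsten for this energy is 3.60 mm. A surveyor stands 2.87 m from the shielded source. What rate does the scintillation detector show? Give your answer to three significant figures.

30.2 mGy/h

Distance alone: 104 × (2.00/2.87)² = 104 × 0.4856 = 50.50 mGy/h.
Shield: 2.67/3.60 = 0.7417 half-value layers → attenuation 2^(−0.7417) = 0.5980.
Combined: 50.50 × 0.5980 = 30.20 mGy/h.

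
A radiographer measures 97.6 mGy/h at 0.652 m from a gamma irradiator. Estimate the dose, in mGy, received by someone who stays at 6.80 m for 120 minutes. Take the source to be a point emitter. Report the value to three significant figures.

1.79 mGy

Using I₁d₁² = I₂d₂², rate at 6.80 m:
(0.652/6.80)² = 0.009193, so 97.6 × 0.009193 = 0.8972 mGy/h.
Dose = rate × time = 0.8972 mGy/h × 2.000 h = 1.794 mGy.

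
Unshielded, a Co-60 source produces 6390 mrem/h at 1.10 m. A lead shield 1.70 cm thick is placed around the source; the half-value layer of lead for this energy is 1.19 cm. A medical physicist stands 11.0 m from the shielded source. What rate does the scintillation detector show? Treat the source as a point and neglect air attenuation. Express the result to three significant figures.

23.7 mrem/h

Distance alone: 6390 × (1.10/11.0)² = 6390 × 0.01000 = 63.90 mrem/h.
Shield: 1.70/1.19 = 1.429 half-value layers → attenuation 2^(−1.429) = 0.3714.
Combined: 63.90 × 0.3714 = 23.73 mrem/h.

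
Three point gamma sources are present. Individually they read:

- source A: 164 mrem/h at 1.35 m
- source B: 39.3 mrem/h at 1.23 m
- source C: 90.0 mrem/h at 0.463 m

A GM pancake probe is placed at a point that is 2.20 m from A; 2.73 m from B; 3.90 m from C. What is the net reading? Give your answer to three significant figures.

71.0 mrem/h

By superposition, sum each source's inverse-square contribution:
A: 164 × (1.35/2.20)² = 61.75 mrem/h
B: 39.3 × (1.23/2.73)² = 7.978 mrem/h
C: 90.0 × (0.463/3.90)² = 1.268 mrem/h
Total = 61.75 + 7.978 + 1.268 = 71.00 mrem/h.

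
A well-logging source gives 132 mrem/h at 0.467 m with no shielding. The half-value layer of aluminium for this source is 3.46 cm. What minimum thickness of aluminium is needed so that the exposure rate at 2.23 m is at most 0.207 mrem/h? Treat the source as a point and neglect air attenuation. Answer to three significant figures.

16.6 cm

At 2.23 m, distance alone gives (0.467/2.23)² = 0.04386, so 132 × 0.04386 = 5.790 mrem/h.
Further attenuation needed: 5.790/0.207 = 27.97.
n = log₂(27.97) = 4.806 half-value layers.
Thickness = 4.806 × 3.46 cm = 16.63 cm.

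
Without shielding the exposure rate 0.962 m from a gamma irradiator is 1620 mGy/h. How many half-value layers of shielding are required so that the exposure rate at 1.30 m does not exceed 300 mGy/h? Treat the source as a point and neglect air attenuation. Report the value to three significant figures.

1.56 half-value layers

At 1.30 m, distance alone gives 1620 × (0.962/1.30)² = 1620 × 0.5476 = 887.1 mGy/h.
Further attenuation needed: 887.1/300 = 2.957.
n = log₂(2.957) = 1.564 half-value layers.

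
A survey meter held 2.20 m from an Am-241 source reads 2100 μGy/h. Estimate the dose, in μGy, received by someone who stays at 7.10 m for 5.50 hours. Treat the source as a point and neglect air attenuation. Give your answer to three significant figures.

Using I₁d₁² = I₂d₂², rate at 7.10 m:
(2.20/7.10)² = 0.09601, so 2100 × 0.09601 = 201.6 μGy/h.
Dose = rate × time = 201.6 μGy/h × 5.500 h = 1109 μGy.

1110 μGy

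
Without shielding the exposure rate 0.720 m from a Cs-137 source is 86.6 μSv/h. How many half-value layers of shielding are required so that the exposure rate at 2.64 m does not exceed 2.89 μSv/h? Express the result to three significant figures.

1.16 half-value layers

At 2.64 m, distance alone gives (0.720/2.64)² = 0.07438, so 86.6 × 0.07438 = 6.441 μSv/h.
Further attenuation needed: 6.441/2.89 = 2.229.
n = log₂(2.229) = 1.156 half-value layers.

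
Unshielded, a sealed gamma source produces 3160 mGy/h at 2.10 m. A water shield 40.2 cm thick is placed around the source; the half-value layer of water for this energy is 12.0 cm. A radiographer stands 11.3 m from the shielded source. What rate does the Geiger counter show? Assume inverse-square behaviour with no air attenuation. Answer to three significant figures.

Distance alone: 3160 × (2.10/11.3)² = 3160 × 0.03454 = 109.1 mGy/h.
Shield: 40.2/12.0 = 3.350 half-value layers → attenuation 2^(−3.350) = 0.09807.
Combined: 109.1 × 0.09807 = 10.70 mGy/h.

10.7 mGy/h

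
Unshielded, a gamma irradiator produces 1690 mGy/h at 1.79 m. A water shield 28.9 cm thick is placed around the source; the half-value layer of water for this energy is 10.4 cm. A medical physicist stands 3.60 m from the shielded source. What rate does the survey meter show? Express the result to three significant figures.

60.9 mGy/h

Distance alone: (1.79/3.60)² = 0.2472, so 1690 × 0.2472 = 417.8 mGy/h.
Shield: 28.9/10.4 = 2.779 half-value layers → attenuation 2^(−2.779) = 0.1457.
Combined: 417.8 × 0.1457 = 60.87 mGy/h.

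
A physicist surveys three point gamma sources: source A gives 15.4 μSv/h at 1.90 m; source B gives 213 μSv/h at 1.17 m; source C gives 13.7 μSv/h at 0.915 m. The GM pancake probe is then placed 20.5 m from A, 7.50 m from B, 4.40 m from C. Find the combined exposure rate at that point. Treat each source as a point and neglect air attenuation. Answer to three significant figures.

Each source contributes Iᵢ·(dᵢ/rᵢ)²; contributions add.
A: 15.4 × (1.90/20.5)² = 0.1323 μSv/h
B: 213 × (1.17/7.50)² = 5.184 μSv/h
C: 13.7 × (0.915/4.40)² = 0.5925 μSv/h
Total = 0.1323 + 5.184 + 0.5925 = 5.909 μSv/h.

5.91 μSv/h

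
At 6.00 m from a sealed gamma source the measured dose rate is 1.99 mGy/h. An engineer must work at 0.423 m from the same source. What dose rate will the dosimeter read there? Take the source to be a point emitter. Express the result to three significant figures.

400 mGy/h

Since intensity falls as 1/r², scaling from 6.00 m to 0.423 m:
(6.00/0.423)² = 201.2, so 1.99 × 201.2 = 400.4 mGy/h.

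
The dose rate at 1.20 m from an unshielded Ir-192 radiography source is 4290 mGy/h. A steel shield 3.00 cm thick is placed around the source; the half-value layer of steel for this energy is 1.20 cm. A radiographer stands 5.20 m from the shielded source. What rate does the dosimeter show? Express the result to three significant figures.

Distance alone: 4290 × (1.20/5.20)² = 4290 × 0.05325 = 228.4 mGy/h.
Shield: 3.00/1.20 = 2.500 half-value layers → attenuation 2^(−2.500) = 0.1768.
Combined: 228.4 × 0.1768 = 40.38 mGy/h.

40.4 mGy/h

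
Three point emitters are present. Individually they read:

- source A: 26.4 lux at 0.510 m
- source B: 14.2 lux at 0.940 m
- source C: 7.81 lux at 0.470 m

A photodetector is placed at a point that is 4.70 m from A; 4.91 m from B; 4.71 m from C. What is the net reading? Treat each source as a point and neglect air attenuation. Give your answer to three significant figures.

0.909 lux

By superposition, sum each source's inverse-square contribution:
A: 26.4 × (0.510/4.70)² = 0.3108 lux
B: 14.2 × (0.940/4.91)² = 0.5205 lux
C: 7.81 × (0.470/4.71)² = 0.07777 lux
Total = 0.3108 + 0.5205 + 0.07777 = 0.9091 lux.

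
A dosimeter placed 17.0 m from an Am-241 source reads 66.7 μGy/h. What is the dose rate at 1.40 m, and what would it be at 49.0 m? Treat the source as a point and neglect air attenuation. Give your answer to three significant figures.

9830 μGy/h; 8.03 μGy/h

By the inverse-square law,
At 1.40 m: (17.0/1.40)² = 147.4, so 66.7 × 147.4 = 9832 μGy/h
At 49.0 m: (1.40/49.0)² = 0.0008163, so 9832 × 0.0008163 = 8.026 μGy/h.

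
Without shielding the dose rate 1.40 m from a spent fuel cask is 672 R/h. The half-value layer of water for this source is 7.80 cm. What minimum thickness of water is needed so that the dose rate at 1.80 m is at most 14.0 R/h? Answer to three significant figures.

At 1.80 m, distance alone gives 672 × (1.40/1.80)² = 672 × 0.6049 = 406.5 R/h.
Further attenuation needed: 406.5/14.0 = 29.04.
n = log₂(29.04) = 4.860 half-value layers.
Thickness = 4.860 × 7.80 cm = 37.91 cm.

37.9 cm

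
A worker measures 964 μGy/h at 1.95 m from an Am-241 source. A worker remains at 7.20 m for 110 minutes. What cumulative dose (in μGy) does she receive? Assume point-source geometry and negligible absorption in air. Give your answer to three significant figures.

By the inverse-square law, rate at 7.20 m:
(1.95/7.20)² = 0.07335, so 964 × 0.07335 = 70.71 μGy/h.
Dose = rate × time = 70.71 μGy/h × 1.833 h = 129.6 μGy.

130 μGy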